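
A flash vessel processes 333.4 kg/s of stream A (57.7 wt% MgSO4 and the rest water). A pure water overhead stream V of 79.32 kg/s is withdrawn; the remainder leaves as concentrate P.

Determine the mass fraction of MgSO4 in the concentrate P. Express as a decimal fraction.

MgSO4 is not removed: 333.4×0.577 = 192.37 kg/s of MgSO4 enters P.
Concentrate = 333.4 − 79.32 = 254.08 kg/s.
Mass fraction = 192.37/254.08 = 0.7571.

0.7571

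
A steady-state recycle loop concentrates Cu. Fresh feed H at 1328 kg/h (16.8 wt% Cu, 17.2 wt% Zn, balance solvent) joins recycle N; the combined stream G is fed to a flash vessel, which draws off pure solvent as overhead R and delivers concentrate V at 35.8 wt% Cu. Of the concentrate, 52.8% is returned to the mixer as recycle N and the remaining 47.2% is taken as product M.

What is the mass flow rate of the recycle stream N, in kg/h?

697.1 kg/h

Overall Cu balance (none leaves overhead): Cu in fresh feed = Cu in product, i.e. 1328×0.168 = (1−0.528)·V·0.358.
V = 223.1/(0.358×0.472) = 1320.3 kg/h.
Recycle N = 0.528×1320.3 = 697.13 kg/h.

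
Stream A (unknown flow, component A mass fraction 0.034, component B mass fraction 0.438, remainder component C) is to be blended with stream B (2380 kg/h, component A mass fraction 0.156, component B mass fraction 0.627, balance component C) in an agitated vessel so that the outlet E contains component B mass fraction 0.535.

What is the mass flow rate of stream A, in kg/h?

Let A be the unknown flow. Total out = 2380 + A.
component B balance: 1492.3 + 0.438·A = 0.535·(2380 + A)
(0.438 − 0.535)·A = 0.535×2380 − 1492.3 = -218.96
A = -218.96 / -0.097 = 2257.3 kg/h

2257 kg/h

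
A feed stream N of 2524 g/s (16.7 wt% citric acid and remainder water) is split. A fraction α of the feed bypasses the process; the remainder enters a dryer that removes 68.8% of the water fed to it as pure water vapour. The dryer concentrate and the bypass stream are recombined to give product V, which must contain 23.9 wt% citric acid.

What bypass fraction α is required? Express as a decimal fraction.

0.474

All 2524×0.167 = 421.51 g/s of citric acid reaches V, so V = 421.51/0.239 = 1763.6 g/s and vapour = 760.37 g/s.
The evaporator receives (1−α)·2524 of feed at 0.833 water and removes 0.688 of that water:
0.688×0.833×(1−α)×2524 = 760.37
(1−α) = 760.37/1446.5 = 0.5257;  α = 0.4743.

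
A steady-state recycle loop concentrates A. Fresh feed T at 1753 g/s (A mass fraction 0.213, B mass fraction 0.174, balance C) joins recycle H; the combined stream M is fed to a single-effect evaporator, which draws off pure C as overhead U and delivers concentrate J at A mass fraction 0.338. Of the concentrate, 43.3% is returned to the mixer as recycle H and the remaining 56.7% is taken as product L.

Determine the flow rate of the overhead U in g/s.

Overall A balance (none leaves overhead): A in fresh feed = A in product, i.e. 1753×0.213 = (1−0.433)·J·0.338.
J = 373.39/(0.338×0.567) = 1948.3 g/s.
Recycle H = 0.433×1948.3 = 843.63 g/s.
Combined feed M = 1753 + 843.63 = 2596.6 g/s.
Overhead U = M − J = 2596.6 − 1948.3 = 648.3 g/s.

648.3 g/s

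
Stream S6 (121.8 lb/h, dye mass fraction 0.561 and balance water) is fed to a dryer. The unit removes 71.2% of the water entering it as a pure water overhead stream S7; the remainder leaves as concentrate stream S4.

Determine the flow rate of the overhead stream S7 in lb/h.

38.07 lb/h

water entering = 121.8×0.439 = 53.47 lb/h; overhead removed = 0.712×53.47 = 38.071 lb/h.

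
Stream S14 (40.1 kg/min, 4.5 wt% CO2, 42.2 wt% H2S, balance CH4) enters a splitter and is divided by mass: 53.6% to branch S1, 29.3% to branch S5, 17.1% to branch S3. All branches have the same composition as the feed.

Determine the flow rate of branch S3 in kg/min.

Branch S3 flow = 0.171×40.1 = 6.8571 kg/min.

6.857 kg/min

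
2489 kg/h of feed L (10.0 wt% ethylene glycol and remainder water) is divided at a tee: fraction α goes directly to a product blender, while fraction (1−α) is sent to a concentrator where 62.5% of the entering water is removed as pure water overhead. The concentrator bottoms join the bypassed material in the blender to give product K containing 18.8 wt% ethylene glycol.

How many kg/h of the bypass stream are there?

All 2489×0.100 = 248.9 kg/h of ethylene glycol reaches K, so K = 248.9/0.188 = 1323.9 kg/h and vapour = 1165.1 kg/h.
The evaporator receives (1−α)·2489 of feed at 0.900 water and removes 0.625 of that water:
0.625×0.900×(1−α)×2489 = 1165.1
(1−α) = 1165.1/1400.1 = 0.8322;  α = 0.1678.
Bypass flow = 0.1678×2489 = 417.78 kg/h.

417.8 kg/h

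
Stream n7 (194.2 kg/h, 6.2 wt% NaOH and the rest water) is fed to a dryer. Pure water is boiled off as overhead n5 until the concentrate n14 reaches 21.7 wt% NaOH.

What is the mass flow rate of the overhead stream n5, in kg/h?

NaOH is conserved: 194.2×0.062 = 12.04 kg/h all reports to the concentrate.
Concentrate = 12.04/(target fraction) = 55.486 kg/h.
Overhead = 194.2 − 55.486 = 138.71 kg/h.

138.7 kg/h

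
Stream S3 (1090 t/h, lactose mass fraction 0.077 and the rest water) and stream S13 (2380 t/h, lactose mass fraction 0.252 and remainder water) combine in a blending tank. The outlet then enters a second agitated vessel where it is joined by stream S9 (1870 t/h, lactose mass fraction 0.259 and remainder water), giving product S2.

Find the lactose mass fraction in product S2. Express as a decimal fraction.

Overall, product flow = 5340 t/h.
lactose in = 1090×0.077 + 2380×0.252 + 1870×0.259 = 1168 t/h.
lactose fraction in S2 = 0.219.

0.219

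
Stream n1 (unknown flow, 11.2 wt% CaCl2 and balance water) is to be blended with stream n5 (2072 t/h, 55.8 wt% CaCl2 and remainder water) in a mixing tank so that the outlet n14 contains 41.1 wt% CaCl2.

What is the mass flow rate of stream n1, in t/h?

1019 t/h

Let n1 be the unknown flow. Total out = 2072 + n1.
CaCl2 balance: 1156.2 + 0.112·n1 = 0.411·(2072 + n1)
(0.112 − 0.411)·n1 = 0.411×2072 − 1156.2 = -304.58
n1 = -304.58 / -0.299 = 1018.7 t/h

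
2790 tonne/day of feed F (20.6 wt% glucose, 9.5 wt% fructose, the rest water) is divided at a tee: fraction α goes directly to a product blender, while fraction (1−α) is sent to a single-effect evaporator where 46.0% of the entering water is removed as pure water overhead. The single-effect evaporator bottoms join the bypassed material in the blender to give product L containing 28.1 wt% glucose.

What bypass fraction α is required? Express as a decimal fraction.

All 2790×0.206 = 574.74 tonne/day of glucose reaches L, so L = 574.74/0.281 = 2045.3 tonne/day and vapour = 744.66 tonne/day.
The evaporator receives (1−α)·2790 of feed at 0.699 water and removes 0.460 of that water:
0.460×0.699×(1−α)×2790 = 744.66
(1−α) = 744.66/897.1 = 0.8301;  α = 0.1699.

0.170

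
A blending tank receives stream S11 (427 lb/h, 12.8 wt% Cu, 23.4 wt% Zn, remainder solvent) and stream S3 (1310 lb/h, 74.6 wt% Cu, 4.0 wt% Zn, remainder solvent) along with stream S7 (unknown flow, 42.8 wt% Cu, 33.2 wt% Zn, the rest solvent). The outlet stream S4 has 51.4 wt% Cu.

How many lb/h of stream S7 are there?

Let S7 be the unknown flow. Total out = 1737 + S7.
Cu balance: 1031.9 + 0.428·S7 = 0.514·(1737 + S7)
(0.428 − 0.514)·S7 = 0.514×1737 − 1031.9 = -139.1
S7 = -139.1 / -0.086 = 1617.4 lb/h

1617 lb/h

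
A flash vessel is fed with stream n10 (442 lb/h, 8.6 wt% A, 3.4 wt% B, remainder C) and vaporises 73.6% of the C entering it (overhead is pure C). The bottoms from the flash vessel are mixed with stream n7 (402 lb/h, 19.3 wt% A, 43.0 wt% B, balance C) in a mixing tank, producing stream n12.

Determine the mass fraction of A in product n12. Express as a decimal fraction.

Vapour removed = 0.736×0.880×442 = 286.27 lb/h; concentrate = 155.73 lb/h.
A reaching the mixer = 38.012 (from concentrate) + 402×0.193 = 115.6 lb/h.
Product flow = 155.73 + 402 = 557.73 lb/h; A fraction = 0.2073.

0.2073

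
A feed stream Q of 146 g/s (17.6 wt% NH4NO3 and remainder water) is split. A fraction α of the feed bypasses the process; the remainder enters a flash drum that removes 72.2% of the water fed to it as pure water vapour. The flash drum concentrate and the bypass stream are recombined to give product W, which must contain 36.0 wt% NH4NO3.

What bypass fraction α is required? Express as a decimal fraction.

All 146×0.176 = 25.696 g/s of NH4NO3 reaches W, so W = 25.696/0.360 = 71.378 g/s and vapour = 74.622 g/s.
The evaporator receives (1−α)·146 of feed at 0.824 water and removes 0.722 of that water:
0.722×0.824×(1−α)×146 = 74.622
(1−α) = 74.622/86.859 = 0.8591;  α = 0.1409.

0.141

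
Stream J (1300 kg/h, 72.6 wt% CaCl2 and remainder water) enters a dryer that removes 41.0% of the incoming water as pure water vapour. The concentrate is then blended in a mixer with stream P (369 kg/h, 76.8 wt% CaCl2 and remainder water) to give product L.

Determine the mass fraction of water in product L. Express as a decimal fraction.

0.194

Vapour removed = 0.410×0.274×1300 = 146.04 kg/h; concentrate = 1154 kg/h.
water reaching the mixer = 210.16 (from concentrate) + 369×0.232 = 295.77 kg/h.
Product flow = 1154 + 369 = 1523 kg/h; water fraction = 0.194.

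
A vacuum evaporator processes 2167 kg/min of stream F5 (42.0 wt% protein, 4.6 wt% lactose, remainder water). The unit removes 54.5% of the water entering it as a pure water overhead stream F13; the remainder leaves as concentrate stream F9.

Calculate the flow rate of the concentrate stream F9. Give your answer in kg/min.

water entering = 2167×0.534 = 1157.2 kg/min; overhead removed = 0.545×1157.2 = 630.66 kg/min.
Concentrate = 2167 − 630.66 = 1536.3 kg/min.

1536 kg/min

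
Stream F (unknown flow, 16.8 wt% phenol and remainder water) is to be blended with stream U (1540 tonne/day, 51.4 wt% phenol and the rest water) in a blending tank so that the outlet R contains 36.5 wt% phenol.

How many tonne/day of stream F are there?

Let F be the unknown flow. Total out = 1540 + F.
phenol balance: 791.56 + 0.168·F = 0.365·(1540 + F)
(0.168 − 0.365)·F = 0.365×1540 − 791.56 = -229.46
F = -229.46 / -0.197 = 1164.8 tonne/day

1165 tonne/day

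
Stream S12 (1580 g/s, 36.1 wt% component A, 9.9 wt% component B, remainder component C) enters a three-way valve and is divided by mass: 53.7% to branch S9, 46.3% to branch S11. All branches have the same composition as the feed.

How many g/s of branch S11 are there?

Branch S11 flow = 0.463×1580 = 731.54 g/s.

731.5 g/s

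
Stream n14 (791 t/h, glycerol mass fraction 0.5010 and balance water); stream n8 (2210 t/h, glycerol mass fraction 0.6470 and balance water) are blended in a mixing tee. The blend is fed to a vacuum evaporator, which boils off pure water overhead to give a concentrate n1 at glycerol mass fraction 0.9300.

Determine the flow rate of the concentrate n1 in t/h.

1964 t/h

glycerol entering = 791×0.501 + 2210×0.647 = 1826.2 t/h.
All glycerol reports to n1, so n1 = 1826.2/0.930 = 1963.6 t/h.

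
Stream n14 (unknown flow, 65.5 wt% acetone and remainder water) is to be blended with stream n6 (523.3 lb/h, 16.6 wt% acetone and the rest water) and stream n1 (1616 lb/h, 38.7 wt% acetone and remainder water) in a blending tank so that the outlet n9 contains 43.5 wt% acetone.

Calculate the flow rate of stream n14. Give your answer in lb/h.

Let n14 be the unknown flow. Total out = 2139.3 + n14.
acetone balance: 712.26 + 0.655·n14 = 0.435·(2139.3 + n14)
(0.655 − 0.435)·n14 = 0.435×2139.3 − 712.26 = 218.34
n14 = 218.34 / 0.220 = 992.44 lb/h

992.4 lb/h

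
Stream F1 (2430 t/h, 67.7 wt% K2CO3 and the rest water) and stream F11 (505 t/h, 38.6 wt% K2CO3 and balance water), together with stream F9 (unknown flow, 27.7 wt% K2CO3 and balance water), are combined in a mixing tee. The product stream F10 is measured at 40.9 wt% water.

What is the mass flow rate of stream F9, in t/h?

Let F9 be the unknown flow. Total out = 2935 + F9.
water balance: 1095 + 0.723·F9 = 0.409·(2935 + F9)
(0.723 − 0.409)·F9 = 0.409×2935 − 1095 = 105.45
F9 = 105.45 / 0.314 = 335.84 t/h

335.8 t/h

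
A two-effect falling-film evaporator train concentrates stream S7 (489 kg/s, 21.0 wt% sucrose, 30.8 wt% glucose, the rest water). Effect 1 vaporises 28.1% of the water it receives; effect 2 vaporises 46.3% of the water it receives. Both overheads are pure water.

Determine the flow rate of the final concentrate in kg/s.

344.3 kg/s

water in feed = 489×0.482 = 235.7 kg/s.
After stage 1: water left = (1−0.281)×235.7 = 169.47; stream total = 422.77 kg/s.
After stage 2: water left = (1−0.463)×169.47 = 91.004; final concentrate = 344.31 kg/s.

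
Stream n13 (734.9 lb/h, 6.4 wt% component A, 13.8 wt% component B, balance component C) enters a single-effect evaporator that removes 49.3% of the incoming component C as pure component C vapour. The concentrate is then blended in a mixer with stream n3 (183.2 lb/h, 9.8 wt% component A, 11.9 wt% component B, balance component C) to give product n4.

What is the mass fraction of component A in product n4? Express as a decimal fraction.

Vapour removed = 0.493×0.798×734.9 = 289.12 lb/h; concentrate = 445.78 lb/h.
component A reaching the mixer = 47.034 (from concentrate) + 183.2×0.098 = 64.987 lb/h.
Product flow = 445.78 + 183.2 = 628.98 lb/h; component A fraction = 0.103.

0.103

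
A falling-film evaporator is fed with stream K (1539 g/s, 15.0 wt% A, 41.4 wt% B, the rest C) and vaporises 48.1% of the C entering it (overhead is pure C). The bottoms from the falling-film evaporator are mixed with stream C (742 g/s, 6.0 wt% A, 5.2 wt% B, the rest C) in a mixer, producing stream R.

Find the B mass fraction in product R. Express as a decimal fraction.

0.345

Vapour removed = 0.481×0.436×1539 = 322.75 g/s; concentrate = 1216.2 g/s.
B reaching the mixer = 637.15 (from concentrate) + 742×0.052 = 675.73 g/s.
Product flow = 1216.2 + 742 = 1958.2 g/s; B fraction = 0.345.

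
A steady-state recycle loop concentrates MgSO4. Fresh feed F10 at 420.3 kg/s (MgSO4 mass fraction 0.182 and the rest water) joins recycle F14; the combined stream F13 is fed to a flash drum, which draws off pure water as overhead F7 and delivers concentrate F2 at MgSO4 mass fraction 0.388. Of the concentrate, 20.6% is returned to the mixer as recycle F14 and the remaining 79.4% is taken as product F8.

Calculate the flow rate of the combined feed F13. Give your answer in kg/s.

Overall MgSO4 balance (none leaves overhead): MgSO4 in fresh feed = MgSO4 in product, i.e. 420.3×0.182 = (1−0.206)·F2·0.388.
F2 = 76.495/(0.388×0.794) = 248.3 kg/s.
Recycle F14 = 0.206×248.3 = 51.15 kg/s.
Combined feed F13 = 420.3 + 51.15 = 471.45 kg/s.

471.5 kg/s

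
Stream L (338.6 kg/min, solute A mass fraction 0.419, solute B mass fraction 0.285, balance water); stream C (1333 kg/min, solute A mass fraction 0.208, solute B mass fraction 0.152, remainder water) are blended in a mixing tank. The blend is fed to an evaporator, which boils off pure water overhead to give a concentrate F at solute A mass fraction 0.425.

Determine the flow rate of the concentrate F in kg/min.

986.2 kg/min

solute A entering = 338.6×0.419 + 1333×0.208 = 419.14 kg/min.
All solute A reports to F, so F = 419.14/0.425 = 986.21 kg/min.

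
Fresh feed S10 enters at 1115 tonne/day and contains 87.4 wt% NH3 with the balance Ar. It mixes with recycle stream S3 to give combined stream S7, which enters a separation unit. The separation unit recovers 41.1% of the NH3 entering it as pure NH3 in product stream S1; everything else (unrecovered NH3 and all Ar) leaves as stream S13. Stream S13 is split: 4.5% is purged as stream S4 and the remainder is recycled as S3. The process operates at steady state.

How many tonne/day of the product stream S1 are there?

915.5 tonne/day

NH3 in S7: m_A = 1115×0.874 + (1−0.045)·(1−0.411)·m_A, so m_A = 974.51/0.4375 = 2227.4 tonne/day.
Product S1 = 0.411×2227.4 = 915.47 tonne/day.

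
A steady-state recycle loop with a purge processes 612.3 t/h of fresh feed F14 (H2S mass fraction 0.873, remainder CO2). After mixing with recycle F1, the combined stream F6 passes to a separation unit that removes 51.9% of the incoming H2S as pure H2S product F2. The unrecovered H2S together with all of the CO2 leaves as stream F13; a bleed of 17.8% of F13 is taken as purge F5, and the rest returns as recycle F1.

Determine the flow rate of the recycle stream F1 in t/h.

CO2 enters only via F14 and leaves only via the purge: 612.3×0.127 = 0.178×(CO2 in F13), and the separation unit passes all CO2, so CO2 in F6 = CO2 in F13 = 436.87 t/h.
H2S in F6: m_A = 612.3×0.873 + (1−0.178)·(1−0.519)·m_A, so m_A = 534.54/0.6046 = 884.09 t/h.
F13 = (1−0.519)×884.09 + 436.87 = 862.11 t/h.
Recycle F1 = (1−0.178)×862.11 = 708.66 t/h.

708.7 t/h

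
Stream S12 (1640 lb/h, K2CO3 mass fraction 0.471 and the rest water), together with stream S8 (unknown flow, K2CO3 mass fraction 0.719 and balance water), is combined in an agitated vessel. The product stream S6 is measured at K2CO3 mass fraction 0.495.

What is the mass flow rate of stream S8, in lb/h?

Let S8 be the unknown flow. Total out = 1640 + S8.
K2CO3 balance: 772.44 + 0.719·S8 = 0.495·(1640 + S8)
(0.719 − 0.495)·S8 = 0.495×1640 − 772.44 = 39.36
S8 = 39.36 / 0.224 = 175.71 lb/h

175.7 lb/h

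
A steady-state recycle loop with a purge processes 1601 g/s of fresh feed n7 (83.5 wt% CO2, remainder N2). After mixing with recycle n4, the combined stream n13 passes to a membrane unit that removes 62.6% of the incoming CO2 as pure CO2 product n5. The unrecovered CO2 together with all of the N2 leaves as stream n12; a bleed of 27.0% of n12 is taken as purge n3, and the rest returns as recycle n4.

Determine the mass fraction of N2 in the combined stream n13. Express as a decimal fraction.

0.347

N2 enters only via n7 and leaves only via the purge: 1601×0.165 = 0.270×(N2 in n12), and the membrane unit passes all N2, so N2 in n13 = N2 in n12 = 978.39 g/s.
CO2 in n13: m_A = 1601×0.835 + (1−0.270)·(1−0.626)·m_A, so m_A = 1336.8/0.7270 = 1838.9 g/s.
n13 = 1838.9 + 978.39 = 2817.3 g/s.
N2 fraction in n13 = 978.39/2817.3 = 0.347.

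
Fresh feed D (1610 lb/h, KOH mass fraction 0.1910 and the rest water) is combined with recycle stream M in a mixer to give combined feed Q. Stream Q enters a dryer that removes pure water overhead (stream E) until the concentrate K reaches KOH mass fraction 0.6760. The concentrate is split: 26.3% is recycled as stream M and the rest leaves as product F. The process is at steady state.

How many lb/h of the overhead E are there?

Overall KOH balance (none leaves overhead): KOH in fresh feed = KOH in product, i.e. 1610×0.191 = (1−0.263)·K·0.676.
K = 307.51/(0.676×0.737) = 617.23 lb/h.
Recycle M = 0.263×617.23 = 162.33 lb/h.
Combined feed Q = 1610 + 162.33 = 1772.3 lb/h.
Overhead E = Q − K = 1772.3 − 617.23 = 1155.1 lb/h.

1155 lb/h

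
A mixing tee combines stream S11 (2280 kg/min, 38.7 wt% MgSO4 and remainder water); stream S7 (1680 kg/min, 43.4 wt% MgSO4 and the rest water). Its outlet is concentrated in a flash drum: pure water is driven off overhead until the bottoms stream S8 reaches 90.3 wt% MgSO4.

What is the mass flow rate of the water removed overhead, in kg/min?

2175 kg/min

MgSO4 entering = 2280×0.387 + 1680×0.434 = 1611.5 kg/min.
All MgSO4 reports to S8, so S8 = 1611.5/0.903 = 1784.6 kg/min.
Total feed = 3960 kg/min; overhead = 3960 − 1784.6 = 2175.4 kg/min.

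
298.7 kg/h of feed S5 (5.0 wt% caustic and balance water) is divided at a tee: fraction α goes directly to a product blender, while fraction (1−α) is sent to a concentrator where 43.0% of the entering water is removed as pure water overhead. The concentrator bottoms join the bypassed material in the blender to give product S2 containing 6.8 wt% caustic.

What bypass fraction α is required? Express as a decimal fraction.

0.352

All 298.7×0.050 = 14.935 kg/h of caustic reaches S2, so S2 = 14.935/0.068 = 219.63 kg/h and vapour = 79.068 kg/h.
The evaporator receives (1−α)·298.7 of feed at 0.950 water and removes 0.430 of that water:
0.430×0.950×(1−α)×298.7 = 79.068
(1−α) = 79.068/122.02 = 0.6480;  α = 0.3520.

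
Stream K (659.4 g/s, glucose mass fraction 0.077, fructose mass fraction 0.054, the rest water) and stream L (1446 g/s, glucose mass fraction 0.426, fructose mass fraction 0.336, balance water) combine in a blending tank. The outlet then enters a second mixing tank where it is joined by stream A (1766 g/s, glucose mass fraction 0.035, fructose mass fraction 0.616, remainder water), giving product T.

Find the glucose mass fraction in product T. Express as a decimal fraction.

0.188

Overall, product flow = 3871.4 g/s.
glucose in = 659.4×0.077 + 1446×0.426 + 1766×0.035 = 728.58 g/s.
glucose fraction in T = 0.188.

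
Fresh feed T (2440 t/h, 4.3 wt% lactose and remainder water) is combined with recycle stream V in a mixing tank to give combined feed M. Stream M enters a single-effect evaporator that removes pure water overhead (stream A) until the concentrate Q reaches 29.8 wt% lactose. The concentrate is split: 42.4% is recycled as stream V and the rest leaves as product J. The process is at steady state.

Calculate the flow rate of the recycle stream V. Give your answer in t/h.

Overall lactose balance (none leaves overhead): lactose in fresh feed = lactose in product, i.e. 2440×0.043 = (1−0.424)·Q·0.298.
Q = 104.92/(0.298×0.576) = 611.25 t/h.
Recycle V = 0.424×611.25 = 259.17 t/h.

259.2 t/h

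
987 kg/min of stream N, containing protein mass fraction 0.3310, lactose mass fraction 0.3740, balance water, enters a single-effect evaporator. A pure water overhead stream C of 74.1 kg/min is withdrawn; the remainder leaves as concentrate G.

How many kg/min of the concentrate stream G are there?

Concentrate = 987 − 74.1 = 912.9 kg/min.

912.9 kg/min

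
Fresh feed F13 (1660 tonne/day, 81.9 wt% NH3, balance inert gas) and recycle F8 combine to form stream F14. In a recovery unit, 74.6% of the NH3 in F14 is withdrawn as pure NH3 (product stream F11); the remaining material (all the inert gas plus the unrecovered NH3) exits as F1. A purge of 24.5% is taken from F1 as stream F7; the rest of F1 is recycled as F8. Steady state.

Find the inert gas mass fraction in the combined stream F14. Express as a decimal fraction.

inert gas enters only via F13 and leaves only via the purge: 1660×0.181 = 0.245×(inert gas in F1), and the recovery unit passes all inert gas, so inert gas in F14 = inert gas in F1 = 1226.4 tonne/day.
NH3 in F14: m_A = 1660×0.819 + (1−0.245)·(1−0.746)·m_A, so m_A = 1359.5/0.8082 = 1682.1 tonne/day.
F14 = 1682.1 + 1226.4 = 2908.5 tonne/day.
inert gas fraction in F14 = 1226.4/2908.5 = 0.422.

0.422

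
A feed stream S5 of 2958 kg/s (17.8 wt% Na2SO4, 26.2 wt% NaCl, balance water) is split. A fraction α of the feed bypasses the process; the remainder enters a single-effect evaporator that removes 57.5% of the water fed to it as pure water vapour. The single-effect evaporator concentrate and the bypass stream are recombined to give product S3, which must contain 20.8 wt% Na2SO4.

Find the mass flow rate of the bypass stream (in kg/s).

1633 kg/s

All 2958×0.178 = 526.52 kg/s of Na2SO4 reaches S3, so S3 = 526.52/0.208 = 2531.4 kg/s and vapour = 426.63 kg/s.
The evaporator receives (1−α)·2958 of feed at 0.560 water and removes 0.575 of that water:
0.575×0.560×(1−α)×2958 = 426.63
(1−α) = 426.63/952.48 = 0.4479;  α = 0.5521.
Bypass flow = 0.5521×2958 = 1633 kg/s.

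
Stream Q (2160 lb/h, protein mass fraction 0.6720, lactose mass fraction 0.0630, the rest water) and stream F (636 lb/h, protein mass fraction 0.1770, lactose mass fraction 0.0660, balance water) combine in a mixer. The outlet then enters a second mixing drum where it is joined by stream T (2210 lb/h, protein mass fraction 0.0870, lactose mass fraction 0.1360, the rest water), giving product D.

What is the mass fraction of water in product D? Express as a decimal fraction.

Overall, product flow = 5006 lb/h.
water in = 2160×0.265 + 636×0.757 + 2210×0.777 = 2771 lb/h.
water fraction in D = 0.5535.

0.5535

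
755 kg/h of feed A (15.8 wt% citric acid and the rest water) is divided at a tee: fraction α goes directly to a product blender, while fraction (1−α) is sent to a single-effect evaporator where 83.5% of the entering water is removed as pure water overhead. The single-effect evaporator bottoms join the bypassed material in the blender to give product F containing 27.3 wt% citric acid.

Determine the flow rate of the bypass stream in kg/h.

All 755×0.158 = 119.29 kg/h of citric acid reaches F, so F = 119.29/0.273 = 436.96 kg/h and vapour = 318.04 kg/h.
The evaporator receives (1−α)·755 of feed at 0.842 water and removes 0.835 of that water:
0.835×0.842×(1−α)×755 = 318.04
(1−α) = 318.04/530.82 = 0.5992;  α = 0.4008.
Bypass flow = 0.4008×755 = 302.64 kg/h.

302.6 kg/h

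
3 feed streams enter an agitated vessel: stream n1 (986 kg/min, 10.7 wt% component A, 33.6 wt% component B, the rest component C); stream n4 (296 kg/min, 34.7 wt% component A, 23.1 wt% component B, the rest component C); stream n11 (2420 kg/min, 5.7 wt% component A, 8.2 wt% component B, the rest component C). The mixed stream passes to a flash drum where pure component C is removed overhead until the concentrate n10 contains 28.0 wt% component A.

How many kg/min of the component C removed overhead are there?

2466 kg/min

component A entering = 986×0.107 + 296×0.347 + 2420×0.057 = 346.15 kg/min.
All component A reports to n10, so n10 = 346.15/0.280 = 1236.3 kg/min.
Total feed = 3702 kg/min; overhead = 3702 − 1236.3 = 2465.7 kg/min.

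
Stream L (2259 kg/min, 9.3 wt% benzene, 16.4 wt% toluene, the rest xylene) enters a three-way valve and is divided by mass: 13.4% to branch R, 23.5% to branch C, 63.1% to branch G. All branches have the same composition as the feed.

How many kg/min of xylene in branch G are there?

1059 kg/min

Branch G total = 0.631×2259 = 1425.4 kg/min.
xylene in G = 0.743×1425.4 = 1059.1 kg/min.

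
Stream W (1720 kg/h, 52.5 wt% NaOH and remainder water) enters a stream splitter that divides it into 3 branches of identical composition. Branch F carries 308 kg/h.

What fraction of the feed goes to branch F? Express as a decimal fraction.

Fraction to F = 308/1720 = 0.1791.

0.179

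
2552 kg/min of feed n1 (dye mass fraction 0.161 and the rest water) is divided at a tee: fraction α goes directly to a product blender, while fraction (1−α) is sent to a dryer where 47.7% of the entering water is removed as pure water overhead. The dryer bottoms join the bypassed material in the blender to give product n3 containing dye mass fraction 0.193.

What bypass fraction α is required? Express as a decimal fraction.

All 2552×0.161 = 410.87 kg/min of dye reaches n3, so n3 = 410.87/0.193 = 2128.9 kg/min and vapour = 423.13 kg/min.
The evaporator receives (1−α)·2552 of feed at 0.839 water and removes 0.477 of that water:
0.477×0.839×(1−α)×2552 = 423.13
(1−α) = 423.13/1021.3 = 0.4143;  α = 0.5857.

0.586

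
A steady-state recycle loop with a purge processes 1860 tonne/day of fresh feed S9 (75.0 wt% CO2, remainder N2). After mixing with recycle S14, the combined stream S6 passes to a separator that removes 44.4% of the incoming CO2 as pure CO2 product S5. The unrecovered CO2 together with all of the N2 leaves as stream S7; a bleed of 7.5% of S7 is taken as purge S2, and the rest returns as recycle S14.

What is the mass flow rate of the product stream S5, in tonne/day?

1275 tonne/day

CO2 in S6: m_A = 1860×0.750 + (1−0.075)·(1−0.444)·m_A, so m_A = 1395/0.4857 = 2872.1 tonne/day.
Product S5 = 0.444×2872.1 = 1275.2 tonne/day.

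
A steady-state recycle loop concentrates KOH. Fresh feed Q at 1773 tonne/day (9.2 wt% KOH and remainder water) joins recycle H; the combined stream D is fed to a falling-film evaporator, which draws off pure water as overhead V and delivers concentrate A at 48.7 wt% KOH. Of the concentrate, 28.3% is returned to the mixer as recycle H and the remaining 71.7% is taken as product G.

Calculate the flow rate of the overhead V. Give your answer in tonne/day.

1438 tonne/day

Overall KOH balance (none leaves overhead): KOH in fresh feed = KOH in product, i.e. 1773×0.092 = (1−0.283)·A·0.487.
A = 163.12/(0.487×0.717) = 467.14 tonne/day.
Recycle H = 0.283×467.14 = 132.2 tonne/day.
Combined feed D = 1773 + 132.2 = 1905.2 tonne/day.
Overhead V = D − A = 1905.2 − 467.14 = 1438.1 tonne/day.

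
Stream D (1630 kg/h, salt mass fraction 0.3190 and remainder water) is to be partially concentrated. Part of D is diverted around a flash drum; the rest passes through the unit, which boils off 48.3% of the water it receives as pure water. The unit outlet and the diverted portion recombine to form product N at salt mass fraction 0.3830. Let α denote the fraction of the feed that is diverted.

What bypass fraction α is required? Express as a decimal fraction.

All 1630×0.319 = 519.97 kg/h of salt reaches N, so N = 519.97/0.383 = 1357.6 kg/h and vapour = 272.38 kg/h.
The evaporator receives (1−α)·1630 of feed at 0.681 water and removes 0.483 of that water:
0.483×0.681×(1−α)×1630 = 272.38
(1−α) = 272.38/536.14 = 0.5080;  α = 0.4920.

0.492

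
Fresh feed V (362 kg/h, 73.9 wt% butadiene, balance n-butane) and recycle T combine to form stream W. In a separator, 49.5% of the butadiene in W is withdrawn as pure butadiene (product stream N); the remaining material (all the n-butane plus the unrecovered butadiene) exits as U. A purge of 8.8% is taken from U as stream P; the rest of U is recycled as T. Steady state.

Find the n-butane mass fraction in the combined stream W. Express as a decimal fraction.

0.684

n-butane enters only via V and leaves only via the purge: 362×0.261 = 0.088×(n-butane in U), and the separator passes all n-butane, so n-butane in W = n-butane in U = 1073.7 kg/h.
butadiene in W: m_A = 362×0.739 + (1−0.088)·(1−0.495)·m_A, so m_A = 267.52/0.5394 = 495.92 kg/h.
W = 495.92 + 1073.7 = 1569.6 kg/h.
n-butane fraction in W = 1073.7/1569.6 = 0.684.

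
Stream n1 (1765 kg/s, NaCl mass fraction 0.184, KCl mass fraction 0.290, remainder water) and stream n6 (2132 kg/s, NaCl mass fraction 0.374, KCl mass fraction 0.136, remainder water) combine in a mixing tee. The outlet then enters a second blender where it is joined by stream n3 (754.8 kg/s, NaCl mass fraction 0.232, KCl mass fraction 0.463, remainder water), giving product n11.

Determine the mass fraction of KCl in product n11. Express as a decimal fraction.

Overall, product flow = 4651.8 kg/s.
KCl in = 1765×0.290 + 2132×0.136 + 754.8×0.463 = 1151.3 kg/s.
KCl fraction in n11 = 0.247.

0.247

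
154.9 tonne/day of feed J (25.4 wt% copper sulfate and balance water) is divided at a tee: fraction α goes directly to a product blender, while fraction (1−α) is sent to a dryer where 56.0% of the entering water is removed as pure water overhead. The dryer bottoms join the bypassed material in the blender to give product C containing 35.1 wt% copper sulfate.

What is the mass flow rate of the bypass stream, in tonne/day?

52.43 tonne/day

All 154.9×0.254 = 39.345 tonne/day of copper sulfate reaches C, so C = 39.345/0.351 = 112.09 tonne/day and vapour = 42.807 tonne/day.
The evaporator receives (1−α)·154.9 of feed at 0.746 water and removes 0.560 of that water:
0.560×0.746×(1−α)×154.9 = 42.807
(1−α) = 42.807/64.711 = 0.6615;  α = 0.3385.
Bypass flow = 0.3385×154.9 = 52.432 tonne/day.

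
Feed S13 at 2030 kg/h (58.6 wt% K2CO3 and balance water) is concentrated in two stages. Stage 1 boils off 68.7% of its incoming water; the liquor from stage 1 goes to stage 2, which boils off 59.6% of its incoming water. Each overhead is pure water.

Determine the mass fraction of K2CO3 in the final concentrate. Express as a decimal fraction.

0.918

water in feed = 2030×0.414 = 840.42 kg/h.
After stage 1: water left = (1−0.687)×840.42 = 263.05; stream total = 1452.6 kg/h.
After stage 2: water left = (1−0.596)×263.05 = 106.27; final concentrate = 1295.9 kg/h.
K2CO3 fraction = 1189.6/1295.9 = 0.918.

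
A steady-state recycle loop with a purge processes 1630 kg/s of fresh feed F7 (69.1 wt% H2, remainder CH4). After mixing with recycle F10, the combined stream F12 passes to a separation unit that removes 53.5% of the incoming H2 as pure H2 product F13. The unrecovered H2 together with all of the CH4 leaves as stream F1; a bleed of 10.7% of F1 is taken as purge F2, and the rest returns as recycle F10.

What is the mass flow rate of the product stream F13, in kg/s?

1030 kg/s

H2 in F12: m_A = 1630×0.691 + (1−0.107)·(1−0.535)·m_A, so m_A = 1126.3/0.5848 = 1926.2 kg/s.
Product F13 = 0.535×1926.2 = 1030.5 kg/s.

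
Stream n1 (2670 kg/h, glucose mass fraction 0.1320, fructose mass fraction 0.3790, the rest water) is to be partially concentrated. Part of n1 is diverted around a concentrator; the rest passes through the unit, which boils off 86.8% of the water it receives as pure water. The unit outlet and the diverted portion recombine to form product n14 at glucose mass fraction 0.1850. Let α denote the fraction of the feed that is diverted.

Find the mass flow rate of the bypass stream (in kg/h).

867.9 kg/h

All 2670×0.132 = 352.44 kg/h of glucose reaches n14, so n14 = 352.44/0.185 = 1905.1 kg/h and vapour = 764.92 kg/h.
The evaporator receives (1−α)·2670 of feed at 0.489 water and removes 0.868 of that water:
0.868×0.489×(1−α)×2670 = 764.92
(1−α) = 764.92/1133.3 = 0.6750;  α = 0.3250.
Bypass flow = 0.3250×2670 = 867.87 kg/h.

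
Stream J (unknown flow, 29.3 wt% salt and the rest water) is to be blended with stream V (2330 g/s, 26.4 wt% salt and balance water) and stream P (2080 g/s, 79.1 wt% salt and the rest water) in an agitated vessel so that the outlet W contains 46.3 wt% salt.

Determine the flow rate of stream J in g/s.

Let J be the unknown flow. Total out = 4410 + J.
salt balance: 2260.4 + 0.293·J = 0.463·(4410 + J)
(0.293 − 0.463)·J = 0.463×4410 − 2260.4 = -218.57
J = -218.57 / -0.170 = 1285.7 g/s

1286 g/s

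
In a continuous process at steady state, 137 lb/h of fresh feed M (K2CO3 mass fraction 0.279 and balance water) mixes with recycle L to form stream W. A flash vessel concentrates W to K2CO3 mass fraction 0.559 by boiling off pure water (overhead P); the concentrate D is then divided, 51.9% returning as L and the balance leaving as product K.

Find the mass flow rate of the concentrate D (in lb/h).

Overall K2CO3 balance (none leaves overhead): K2CO3 in fresh feed = K2CO3 in product, i.e. 137×0.279 = (1−0.519)·D·0.559.
D = 38.223/(0.559×0.481) = 142.16 lb/h.

142.2 lb/h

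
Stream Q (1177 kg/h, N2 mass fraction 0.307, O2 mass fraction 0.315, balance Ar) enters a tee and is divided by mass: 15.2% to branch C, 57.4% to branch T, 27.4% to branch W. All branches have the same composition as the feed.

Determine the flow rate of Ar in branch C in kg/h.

Branch C total = 0.152×1177 = 178.9 kg/h.
Ar in C = 0.378×178.9 = 67.626 kg/h.

67.63 kg/h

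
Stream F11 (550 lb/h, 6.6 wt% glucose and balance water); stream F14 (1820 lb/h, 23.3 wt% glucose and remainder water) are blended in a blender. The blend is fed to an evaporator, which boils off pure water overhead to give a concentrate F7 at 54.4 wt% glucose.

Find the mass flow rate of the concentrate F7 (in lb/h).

846.2 lb/h

glucose entering = 550×0.066 + 1820×0.233 = 460.36 lb/h.
All glucose reports to F7, so F7 = 460.36/0.544 = 846.25 lb/h.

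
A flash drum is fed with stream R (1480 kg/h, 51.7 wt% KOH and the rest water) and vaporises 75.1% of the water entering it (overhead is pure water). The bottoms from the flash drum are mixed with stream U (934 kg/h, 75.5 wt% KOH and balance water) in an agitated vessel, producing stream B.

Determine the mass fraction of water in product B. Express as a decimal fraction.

Vapour removed = 0.751×0.483×1480 = 536.84 kg/h; concentrate = 943.16 kg/h.
water reaching the mixer = 178 (from concentrate) + 934×0.245 = 406.83 kg/h.
Product flow = 943.16 + 934 = 1877.2 kg/h; water fraction = 0.2167.

0.2167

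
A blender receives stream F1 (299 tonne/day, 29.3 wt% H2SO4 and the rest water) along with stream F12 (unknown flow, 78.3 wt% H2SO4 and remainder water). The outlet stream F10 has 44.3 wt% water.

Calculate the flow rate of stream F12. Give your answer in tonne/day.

Let F12 be the unknown flow. Total out = 299 + F12.
water balance: 211.39 + 0.217·F12 = 0.443·(299 + F12)
(0.217 − 0.443)·F12 = 0.443×299 − 211.39 = -78.936
F12 = -78.936 / -0.226 = 349.27 tonne/day

349.3 tonne/day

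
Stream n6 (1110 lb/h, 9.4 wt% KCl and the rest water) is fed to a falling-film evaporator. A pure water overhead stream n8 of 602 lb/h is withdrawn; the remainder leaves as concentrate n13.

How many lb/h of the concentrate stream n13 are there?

508 lb/h

Concentrate = 1110 − 602 = 508 lb/h.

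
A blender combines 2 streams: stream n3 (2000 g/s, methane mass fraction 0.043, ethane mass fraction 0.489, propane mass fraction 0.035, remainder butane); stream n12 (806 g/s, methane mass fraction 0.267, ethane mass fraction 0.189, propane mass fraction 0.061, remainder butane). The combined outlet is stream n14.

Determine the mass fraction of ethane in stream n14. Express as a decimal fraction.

0.403

Total flow out = 2000 + 806 = 2806 g/s.
ethane in = 2000×0.489 + 806×0.189 = 1130.3 g/s.
ethane mass fraction in n14 = 1130.3/2806 = 0.403.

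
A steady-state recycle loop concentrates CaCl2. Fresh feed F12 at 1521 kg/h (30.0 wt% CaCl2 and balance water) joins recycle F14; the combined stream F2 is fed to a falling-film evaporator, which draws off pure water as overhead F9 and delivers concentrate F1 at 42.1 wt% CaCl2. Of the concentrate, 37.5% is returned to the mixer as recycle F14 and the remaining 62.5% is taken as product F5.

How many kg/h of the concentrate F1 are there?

1734 kg/h

Overall CaCl2 balance (none leaves overhead): CaCl2 in fresh feed = CaCl2 in product, i.e. 1521×0.300 = (1−0.375)·F1·0.421.
F1 = 456.3/(0.421×0.625) = 1734.2 kg/h.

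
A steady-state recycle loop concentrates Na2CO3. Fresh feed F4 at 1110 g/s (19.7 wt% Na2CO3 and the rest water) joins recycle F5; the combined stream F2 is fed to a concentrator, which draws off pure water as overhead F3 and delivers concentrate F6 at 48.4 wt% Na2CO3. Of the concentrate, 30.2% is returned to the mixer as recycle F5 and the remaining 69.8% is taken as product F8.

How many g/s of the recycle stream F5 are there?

195.5 g/s

Overall Na2CO3 balance (none leaves overhead): Na2CO3 in fresh feed = Na2CO3 in product, i.e. 1110×0.197 = (1−0.302)·F6·0.484.
F6 = 218.67/(0.484×0.698) = 647.27 g/s.
Recycle F5 = 0.302×647.27 = 195.48 g/s.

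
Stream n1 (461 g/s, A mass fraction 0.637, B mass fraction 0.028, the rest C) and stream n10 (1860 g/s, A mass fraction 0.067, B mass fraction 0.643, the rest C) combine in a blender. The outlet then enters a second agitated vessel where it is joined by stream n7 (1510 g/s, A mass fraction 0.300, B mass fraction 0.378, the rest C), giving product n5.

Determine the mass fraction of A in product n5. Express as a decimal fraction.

Overall, product flow = 3831 g/s.
A in = 461×0.637 + 1860×0.067 + 1510×0.300 = 871.28 g/s.
A fraction in n5 = 0.227.

0.227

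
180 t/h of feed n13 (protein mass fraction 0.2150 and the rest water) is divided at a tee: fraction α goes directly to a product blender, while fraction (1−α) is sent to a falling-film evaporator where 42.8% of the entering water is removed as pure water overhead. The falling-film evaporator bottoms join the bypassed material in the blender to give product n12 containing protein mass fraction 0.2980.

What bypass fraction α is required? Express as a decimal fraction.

0.171

All 180×0.215 = 38.7 t/h of protein reaches n12, so n12 = 38.7/0.298 = 129.87 t/h and vapour = 50.134 t/h.
The evaporator receives (1−α)·180 of feed at 0.785 water and removes 0.428 of that water:
0.428×0.785×(1−α)×180 = 50.134
(1−α) = 50.134/60.476 = 0.8290;  α = 0.1710.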